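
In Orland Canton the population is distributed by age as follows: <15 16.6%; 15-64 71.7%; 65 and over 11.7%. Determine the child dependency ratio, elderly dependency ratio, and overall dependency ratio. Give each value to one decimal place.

Youth dependency ratio: 23.2
Old-age dependency ratio: 16.3
Total dependency ratio: 39.5

Youth dependency ratio = 16.6 / 71.7 × 100 = 23.2
Old-age dependency ratio = 11.7 / 71.7 × 100 = 16.3
Total dependency ratio = (16.6 + 11.7) / 71.7 × 100 = 28.3 / 71.7 × 100 = 39.5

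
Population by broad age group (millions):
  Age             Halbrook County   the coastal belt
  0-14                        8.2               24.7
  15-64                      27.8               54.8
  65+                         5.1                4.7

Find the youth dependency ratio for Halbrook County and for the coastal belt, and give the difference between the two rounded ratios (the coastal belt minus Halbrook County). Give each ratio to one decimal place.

Halbrook County: 29.5
the coastal belt: 45.1
Difference: +15.6

Halbrook County: 8.2 / 27.8 × 100 = 29.5
the coastal belt: 24.7 / 54.8 × 100 = 45.1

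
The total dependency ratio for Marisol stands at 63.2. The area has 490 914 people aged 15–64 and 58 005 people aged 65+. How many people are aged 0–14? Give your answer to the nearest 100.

Aged 0–14: 252 300

Total dependency ratio = (youth + elderly) / working-age × 100
63.2 = (Y + 58 005) / 490 914 × 100
⇒ 252 300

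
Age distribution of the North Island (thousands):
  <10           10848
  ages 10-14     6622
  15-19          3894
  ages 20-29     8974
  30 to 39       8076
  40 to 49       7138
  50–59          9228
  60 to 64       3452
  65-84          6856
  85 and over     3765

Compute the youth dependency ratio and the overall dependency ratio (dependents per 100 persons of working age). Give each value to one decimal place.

Youth dependency ratio: 42.9
Total dependency ratio: 68.9

0–14: 10848 + 6622 = 17470
15–64: 3894 + 8974 + 8076 + 7138 + 9228 + 3452 = 40762
65+: 6856 + 3765 = 10621
Youth dependency ratio = 17470 / 40762 × 100 = 42.9
Total dependency ratio = (17470 + 10621) / 40762 × 100 = 28091 / 40762 × 100 = 68.9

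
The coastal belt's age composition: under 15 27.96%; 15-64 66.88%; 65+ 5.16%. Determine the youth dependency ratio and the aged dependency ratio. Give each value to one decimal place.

Youth dependency ratio: 41.8
Old-age dependency ratio: 7.7

Youth dependency ratio = 27.96 / 66.88 × 100 = 41.8
Old-age dependency ratio = 5.16 / 66.88 × 100 = 7.7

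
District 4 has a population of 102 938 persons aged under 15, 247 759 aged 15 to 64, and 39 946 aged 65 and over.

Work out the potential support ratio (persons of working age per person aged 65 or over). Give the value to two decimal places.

Potential support ratio: 6.20

Potential support ratio = 247 759 / 39 946 = 6.20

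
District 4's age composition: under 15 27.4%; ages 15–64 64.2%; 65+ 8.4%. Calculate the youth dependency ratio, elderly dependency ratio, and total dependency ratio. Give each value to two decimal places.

Youth dependency ratio: 42.68
Old-age dependency ratio: 13.08
Total dependency ratio: 55.76

Youth dependency ratio = 27.4 / 64.2 × 100 = 42.68
Old-age dependency ratio = 8.4 / 64.2 × 100 = 13.08
Total dependency ratio = (27.4 + 8.4) / 64.2 × 100 = 35.8 / 64.2 × 100 = 55.76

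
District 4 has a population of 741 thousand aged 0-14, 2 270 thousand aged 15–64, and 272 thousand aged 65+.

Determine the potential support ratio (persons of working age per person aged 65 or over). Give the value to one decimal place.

Potential support ratio = 2 270 / 272 = 8.3

Potential support ratio: 8.3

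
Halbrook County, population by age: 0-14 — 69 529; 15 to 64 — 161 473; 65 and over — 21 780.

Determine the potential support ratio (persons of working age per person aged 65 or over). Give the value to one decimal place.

Potential support ratio = 161 473 / 21 780 = 7.4

Potential support ratio: 7.4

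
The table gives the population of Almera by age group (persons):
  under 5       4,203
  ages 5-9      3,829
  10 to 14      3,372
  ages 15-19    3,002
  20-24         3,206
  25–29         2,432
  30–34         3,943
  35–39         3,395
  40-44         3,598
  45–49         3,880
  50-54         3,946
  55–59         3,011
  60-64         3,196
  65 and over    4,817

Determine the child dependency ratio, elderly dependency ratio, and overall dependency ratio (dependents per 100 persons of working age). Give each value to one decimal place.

Youth dependency ratio: 33.9
Old-age dependency ratio: 14.3
Total dependency ratio: 48.3

0–14: 4,203 + 3,829 + 3,372 = 11,404
15–64: 3,002 + 3,206 + 2,432 + 3,943 + 3,395 + 3,598 + 3,880 + 3,946 + 3,011 + 3,196 = 33,609
65+: 4,817
Youth dependency ratio = 11,404 / 33,609 × 100 = 33.9
Old-age dependency ratio = 4,817 / 33,609 × 100 = 14.3
Total dependency ratio = (11,404 + 4,817) / 33,609 × 100 = 16,221 / 33,609 × 100 = 48.3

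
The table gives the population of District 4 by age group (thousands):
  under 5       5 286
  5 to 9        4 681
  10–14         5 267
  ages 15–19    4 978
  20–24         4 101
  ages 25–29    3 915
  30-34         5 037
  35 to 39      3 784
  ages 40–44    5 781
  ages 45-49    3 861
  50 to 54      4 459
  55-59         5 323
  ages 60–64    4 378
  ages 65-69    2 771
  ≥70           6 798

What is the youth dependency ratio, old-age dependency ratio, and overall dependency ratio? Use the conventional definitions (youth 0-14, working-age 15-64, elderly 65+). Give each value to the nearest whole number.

Youth dependency ratio: 33
Old-age dependency ratio: 21
Total dependency ratio: 54

0–14: 5 286 + 4 681 + 5 267 = 15 234
15–64: 4 978 + 4 101 + 3 915 + 5 037 + 3 784 + 5 781 + 3 861 + 4 459 + 5 323 + 4 378 = 45 617
65+: 2 771 + 6 798 = 9 569
Youth dependency ratio = 15 234 / 45 617 × 100 = 33
Old-age dependency ratio = 9 569 / 45 617 × 100 = 21
Total dependency ratio = (15 234 + 9 569) / 45 617 × 100 = 24 803 / 45 617 × 100 = 54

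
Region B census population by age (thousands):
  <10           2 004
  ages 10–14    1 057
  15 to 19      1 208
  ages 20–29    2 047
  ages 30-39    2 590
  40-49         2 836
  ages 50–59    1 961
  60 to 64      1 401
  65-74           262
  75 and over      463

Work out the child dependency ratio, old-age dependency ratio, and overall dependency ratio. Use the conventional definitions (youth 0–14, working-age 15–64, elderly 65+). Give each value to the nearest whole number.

Youth dependency ratio: 25
Old-age dependency ratio: 6
Total dependency ratio: 31

0–14: 2 004 + 1 057 = 3 061
15–64: 1 208 + 2 047 + 2 590 + 2 836 + 1 961 + 1 401 = 12 043
65+: 262 + 463 = 725
Youth dependency ratio = 3 061 / 12 043 × 100 = 25
Old-age dependency ratio = 725 / 12 043 × 100 = 6
Total dependency ratio = (3 061 + 725) / 12 043 × 100 = 3 786 / 12 043 × 100 = 31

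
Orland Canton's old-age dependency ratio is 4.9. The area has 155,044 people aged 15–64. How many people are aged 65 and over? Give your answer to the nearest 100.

Old-age dependency ratio = elderly / working-age × 100
4.9 = E / 155,044 × 100
⇒ 7,600

Aged 65 and over: 7,600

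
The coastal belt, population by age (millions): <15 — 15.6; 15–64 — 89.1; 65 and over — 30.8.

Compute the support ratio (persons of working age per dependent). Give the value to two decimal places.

Support ratio: 1.92

Support ratio = 89.1 / (15.6 + 30.8) = 89.1 / 46.4 = 1.92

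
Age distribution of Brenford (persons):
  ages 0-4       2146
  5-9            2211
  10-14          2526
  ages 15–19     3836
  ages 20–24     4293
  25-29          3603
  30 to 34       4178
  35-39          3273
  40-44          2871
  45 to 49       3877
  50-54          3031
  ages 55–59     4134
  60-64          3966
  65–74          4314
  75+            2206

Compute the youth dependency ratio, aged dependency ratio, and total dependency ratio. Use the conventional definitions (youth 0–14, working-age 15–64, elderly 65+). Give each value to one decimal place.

Youth dependency ratio: 18.6
Old-age dependency ratio: 17.6
Total dependency ratio: 36.2

0–14: 2146 + 2211 + 2526 = 6883
15–64: 3836 + 4293 + 3603 + 4178 + 3273 + 2871 + 3877 + 3031 + 4134 + 3966 = 37062
65+: 4314 + 2206 = 6520
Youth dependency ratio = 6883 / 37062 × 100 = 18.6
Old-age dependency ratio = 6520 / 37062 × 100 = 17.6
Total dependency ratio = (6883 + 6520) / 37062 × 100 = 13403 / 37062 × 100 = 36.2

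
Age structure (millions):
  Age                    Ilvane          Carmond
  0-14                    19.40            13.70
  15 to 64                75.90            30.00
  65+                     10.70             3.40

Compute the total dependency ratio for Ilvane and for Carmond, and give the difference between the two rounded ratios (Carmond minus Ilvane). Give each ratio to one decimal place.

Ilvane: (19.40 + 10.70) / 75.90 × 100 = 30.10 / 75.90 × 100 = 39.7
Carmond: (13.70 + 3.40) / 30.00 × 100 = 17.10 / 30.00 × 100 = 57.0

Ilvane: 39.7
Carmond: 57.0
Difference: +17.3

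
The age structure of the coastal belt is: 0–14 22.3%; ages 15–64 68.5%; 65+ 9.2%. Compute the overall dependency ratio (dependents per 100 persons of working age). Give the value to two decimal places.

Total dependency ratio: 45.99

Total dependency ratio = (22.3 + 9.2) / 68.5 × 100 = 31.5 / 68.5 × 100 = 45.99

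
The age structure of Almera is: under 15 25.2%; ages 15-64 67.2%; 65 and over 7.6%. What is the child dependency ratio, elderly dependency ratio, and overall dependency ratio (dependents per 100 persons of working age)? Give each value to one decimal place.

Youth dependency ratio = 25.2 / 67.2 × 100 = 37.5
Old-age dependency ratio = 7.6 / 67.2 × 100 = 11.3
Total dependency ratio = (25.2 + 7.6) / 67.2 × 100 = 32.8 / 67.2 × 100 = 48.8

Youth dependency ratio: 37.5
Old-age dependency ratio: 11.3
Total dependency ratio: 48.8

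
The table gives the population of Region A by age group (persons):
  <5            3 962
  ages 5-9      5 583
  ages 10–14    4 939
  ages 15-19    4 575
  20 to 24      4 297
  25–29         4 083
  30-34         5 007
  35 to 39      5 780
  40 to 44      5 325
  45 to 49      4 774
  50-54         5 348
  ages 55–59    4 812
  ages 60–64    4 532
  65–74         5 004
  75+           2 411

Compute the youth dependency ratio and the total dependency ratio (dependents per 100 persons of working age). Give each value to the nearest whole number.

0–14: 3 962 + 5 583 + 4 939 = 14 484
15–64: 4 575 + 4 297 + 4 083 + 5 007 + 5 780 + 5 325 + 4 774 + 5 348 + 4 812 + 4 532 = 48 533
65+: 5 004 + 2 411 = 7 415
Youth dependency ratio = 14 484 / 48 533 × 100 = 30
Total dependency ratio = (14 484 + 7 415) / 48 533 × 100 = 21 899 / 48 533 × 100 = 45

Youth dependency ratio: 30
Total dependency ratio: 45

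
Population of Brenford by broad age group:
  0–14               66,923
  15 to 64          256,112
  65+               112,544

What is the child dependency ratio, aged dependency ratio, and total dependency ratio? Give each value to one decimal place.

Youth dependency ratio = 66,923 / 256,112 × 100 = 26.1
Old-age dependency ratio = 112,544 / 256,112 × 100 = 43.9
Total dependency ratio = (66,923 + 112,544) / 256,112 × 100 = 179,467 / 256,112 × 100 = 70.1

Youth dependency ratio: 26.1
Old-age dependency ratio: 43.9
Total dependency ratio: 70.1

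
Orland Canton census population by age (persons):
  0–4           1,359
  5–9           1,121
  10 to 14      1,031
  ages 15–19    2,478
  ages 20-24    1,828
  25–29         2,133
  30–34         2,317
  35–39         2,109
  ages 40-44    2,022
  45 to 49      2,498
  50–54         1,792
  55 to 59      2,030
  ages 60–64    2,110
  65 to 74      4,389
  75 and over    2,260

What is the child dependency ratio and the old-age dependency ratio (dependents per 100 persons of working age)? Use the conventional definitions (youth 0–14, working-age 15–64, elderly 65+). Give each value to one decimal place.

0–14: 1,359 + 1,121 + 1,031 = 3,511
15–64: 2,478 + 1,828 + 2,133 + 2,317 + 2,109 + 2,022 + 2,498 + 1,792 + 2,030 + 2,110 = 21,317
65+: 4,389 + 2,260 = 6,649
Youth dependency ratio = 3,511 / 21,317 × 100 = 16.5
Old-age dependency ratio = 6,649 / 21,317 × 100 = 31.2

Youth dependency ratio: 16.5
Old-age dependency ratio: 31.2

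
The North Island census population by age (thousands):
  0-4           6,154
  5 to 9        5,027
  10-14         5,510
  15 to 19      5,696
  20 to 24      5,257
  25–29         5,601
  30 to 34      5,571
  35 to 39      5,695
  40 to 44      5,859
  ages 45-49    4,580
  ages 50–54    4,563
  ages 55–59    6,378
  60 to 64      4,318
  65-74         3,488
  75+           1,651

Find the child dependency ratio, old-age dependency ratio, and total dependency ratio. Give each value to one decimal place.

Youth dependency ratio: 31.2
Old-age dependency ratio: 9.6
Total dependency ratio: 40.8

0–14: 6,154 + 5,027 + 5,510 = 16,691
15–64: 5,696 + 5,257 + 5,601 + 5,571 + 5,695 + 5,859 + 4,580 + 4,563 + 6,378 + 4,318 = 53,518
65+: 3,488 + 1,651 = 5,139
Youth dependency ratio = 16,691 / 53,518 × 100 = 31.2
Old-age dependency ratio = 5,139 / 53,518 × 100 = 9.6
Total dependency ratio = (16,691 + 5,139) / 53,518 × 100 = 21,830 / 53,518 × 100 = 40.8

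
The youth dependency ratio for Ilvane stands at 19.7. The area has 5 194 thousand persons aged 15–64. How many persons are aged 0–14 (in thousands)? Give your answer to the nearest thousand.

Aged 0–14: 1 023

Youth dependency ratio = youth / working-age × 100
19.7 = Y / 5 194 × 100
⇒ 1 023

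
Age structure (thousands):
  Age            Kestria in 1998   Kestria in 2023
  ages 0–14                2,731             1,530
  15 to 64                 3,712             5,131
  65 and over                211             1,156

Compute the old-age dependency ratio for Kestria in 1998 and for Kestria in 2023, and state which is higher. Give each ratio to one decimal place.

Kestria in 1998: 211 / 3,712 × 100 = 5.7
Kestria in 2023: 1,156 / 5,131 × 100 = 22.5

Kestria in 1998: 5.7
Kestria in 2023: 22.5
Higher: Kestria in 2023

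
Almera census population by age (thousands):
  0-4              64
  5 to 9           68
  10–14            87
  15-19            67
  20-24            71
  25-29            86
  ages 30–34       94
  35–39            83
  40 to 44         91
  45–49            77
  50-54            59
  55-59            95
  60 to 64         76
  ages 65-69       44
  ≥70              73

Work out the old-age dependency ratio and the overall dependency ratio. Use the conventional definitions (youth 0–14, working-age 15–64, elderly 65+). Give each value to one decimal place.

Old-age dependency ratio: 14.6
Total dependency ratio: 42.1

0–14: 64 + 68 + 87 = 219
15–64: 67 + 71 + 86 + 94 + 83 + 91 + 77 + 59 + 95 + 76 = 799
65+: 44 + 73 = 117
Old-age dependency ratio = 117 / 799 × 100 = 14.6
Total dependency ratio = (219 + 117) / 799 × 100 = 336 / 799 × 100 = 42.1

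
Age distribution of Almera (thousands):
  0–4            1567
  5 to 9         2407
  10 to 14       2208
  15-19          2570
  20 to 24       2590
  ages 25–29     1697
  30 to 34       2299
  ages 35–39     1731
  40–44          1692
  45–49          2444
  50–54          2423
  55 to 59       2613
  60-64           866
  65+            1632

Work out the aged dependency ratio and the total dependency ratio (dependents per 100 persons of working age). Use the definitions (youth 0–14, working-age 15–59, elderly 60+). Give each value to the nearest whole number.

Old-age dependency ratio: 12
Total dependency ratio: 43

0–14: 1567 + 2407 + 2208 = 6182
15–59: 2570 + 2590 + 1697 + 2299 + 1731 + 1692 + 2444 + 2423 + 2613 = 20059
60+: 866 + 1632 = 2498
Old-age dependency ratio = 2498 / 20059 × 100 = 12
Total dependency ratio = (6182 + 2498) / 20059 × 100 = 8680 / 20059 × 100 = 43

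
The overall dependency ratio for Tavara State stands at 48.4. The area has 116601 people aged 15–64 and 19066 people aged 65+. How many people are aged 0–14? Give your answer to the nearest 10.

Aged 0–14: 37370

Total dependency ratio = (youth + elderly) / working-age × 100
48.4 = (Y + 19066) / 116601 × 100
⇒ 37370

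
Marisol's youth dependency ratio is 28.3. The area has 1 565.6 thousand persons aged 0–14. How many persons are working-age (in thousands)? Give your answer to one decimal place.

Working-age: 5 532.2

Youth dependency ratio = youth / working-age × 100
28.3 = 1 565.6 / W × 100
⇒ 5 532.2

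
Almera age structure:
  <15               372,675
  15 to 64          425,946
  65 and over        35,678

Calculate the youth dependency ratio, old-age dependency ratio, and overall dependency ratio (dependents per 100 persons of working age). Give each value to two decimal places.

Youth dependency ratio = 372,675 / 425,946 × 100 = 87.49
Old-age dependency ratio = 35,678 / 425,946 × 100 = 8.38
Total dependency ratio = (372,675 + 35,678) / 425,946 × 100 = 408,353 / 425,946 × 100 = 95.87

Youth dependency ratio: 87.49
Old-age dependency ratio: 8.38
Total dependency ratio: 95.87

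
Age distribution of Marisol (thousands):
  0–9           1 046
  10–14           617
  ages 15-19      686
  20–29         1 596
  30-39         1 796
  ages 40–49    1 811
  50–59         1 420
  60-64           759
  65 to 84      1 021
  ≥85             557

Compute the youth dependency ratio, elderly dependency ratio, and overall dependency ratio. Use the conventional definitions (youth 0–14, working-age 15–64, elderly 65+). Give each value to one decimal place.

Youth dependency ratio: 20.6
Old-age dependency ratio: 19.6
Total dependency ratio: 40.2

0–14: 1 046 + 617 = 1 663
15–64: 686 + 1 596 + 1 796 + 1 811 + 1 420 + 759 = 8 068
65+: 1 021 + 557 = 1 578
Youth dependency ratio = 1 663 / 8 068 × 100 = 20.6
Old-age dependency ratio = 1 578 / 8 068 × 100 = 19.6
Total dependency ratio = (1 663 + 1 578) / 8 068 × 100 = 3 241 / 8 068 × 100 = 40.2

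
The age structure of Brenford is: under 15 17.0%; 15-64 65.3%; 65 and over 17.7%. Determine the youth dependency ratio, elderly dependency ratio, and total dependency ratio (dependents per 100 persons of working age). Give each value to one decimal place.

Youth dependency ratio: 26.0
Old-age dependency ratio: 27.1
Total dependency ratio: 53.1

Youth dependency ratio = 17.0 / 65.3 × 100 = 26.0
Old-age dependency ratio = 17.7 / 65.3 × 100 = 27.1
Total dependency ratio = (17.0 + 17.7) / 65.3 × 100 = 34.7 / 65.3 × 100 = 53.1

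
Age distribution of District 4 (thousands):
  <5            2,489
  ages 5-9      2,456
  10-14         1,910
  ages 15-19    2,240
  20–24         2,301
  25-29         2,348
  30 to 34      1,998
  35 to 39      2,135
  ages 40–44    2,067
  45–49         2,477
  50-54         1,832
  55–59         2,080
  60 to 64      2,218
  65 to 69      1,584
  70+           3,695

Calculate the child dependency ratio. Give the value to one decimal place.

0–14: 2,489 + 2,456 + 1,910 = 6,855
15–64: 2,240 + 2,301 + 2,348 + 1,998 + 2,135 + 2,067 + 2,477 + 1,832 + 2,080 + 2,218 = 21,696
65+: 1,584 + 3,695 = 5,279
Youth dependency ratio = 6,855 / 21,696 × 100 = 31.6

Youth dependency ratio: 31.6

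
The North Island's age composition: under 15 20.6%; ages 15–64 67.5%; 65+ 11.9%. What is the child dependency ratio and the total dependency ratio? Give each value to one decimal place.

Youth dependency ratio = 20.6 / 67.5 × 100 = 30.5
Total dependency ratio = (20.6 + 11.9) / 67.5 × 100 = 32.5 / 67.5 × 100 = 48.1

Youth dependency ratio: 30.5
Total dependency ratio: 48.1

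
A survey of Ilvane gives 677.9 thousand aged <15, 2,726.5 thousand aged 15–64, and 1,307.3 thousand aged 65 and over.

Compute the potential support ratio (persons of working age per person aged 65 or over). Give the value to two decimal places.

Potential support ratio: 2.09

Potential support ratio = 2,726.5 / 1,307.3 = 2.09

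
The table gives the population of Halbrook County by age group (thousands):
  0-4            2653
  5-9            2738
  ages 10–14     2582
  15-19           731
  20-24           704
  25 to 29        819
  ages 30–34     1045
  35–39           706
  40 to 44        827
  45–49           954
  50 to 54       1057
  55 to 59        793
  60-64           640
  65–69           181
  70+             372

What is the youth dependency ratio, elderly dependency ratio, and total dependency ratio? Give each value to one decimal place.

0–14: 2653 + 2738 + 2582 = 7973
15–64: 731 + 704 + 819 + 1045 + 706 + 827 + 954 + 1057 + 793 + 640 = 8276
65+: 181 + 372 = 553
Youth dependency ratio = 7973 / 8276 × 100 = 96.3
Old-age dependency ratio = 553 / 8276 × 100 = 6.7
Total dependency ratio = (7973 + 553) / 8276 × 100 = 8526 / 8276 × 100 = 103.0

Youth dependency ratio: 96.3
Old-age dependency ratio: 6.7
Total dependency ratio: 103.0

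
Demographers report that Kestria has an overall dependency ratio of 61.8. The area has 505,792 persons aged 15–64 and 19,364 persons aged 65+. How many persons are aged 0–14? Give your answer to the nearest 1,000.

Aged 0–14: 293,000

Total dependency ratio = (youth + elderly) / working-age × 100
61.8 = (Y + 19,364) / 505,792 × 100
⇒ 293,000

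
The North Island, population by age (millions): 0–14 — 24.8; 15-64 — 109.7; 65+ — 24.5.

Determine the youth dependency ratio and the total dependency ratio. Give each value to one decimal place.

Youth dependency ratio = 24.8 / 109.7 × 100 = 22.6
Total dependency ratio = (24.8 + 24.5) / 109.7 × 100 = 49.3 / 109.7 × 100 = 44.9

Youth dependency ratio: 22.6
Total dependency ratio: 44.9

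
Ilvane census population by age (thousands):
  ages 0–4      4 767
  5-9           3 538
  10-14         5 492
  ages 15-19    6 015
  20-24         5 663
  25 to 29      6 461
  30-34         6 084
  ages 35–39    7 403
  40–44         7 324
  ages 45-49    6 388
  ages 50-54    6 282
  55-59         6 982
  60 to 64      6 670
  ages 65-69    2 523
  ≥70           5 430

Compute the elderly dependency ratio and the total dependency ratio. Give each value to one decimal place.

0–14: 4 767 + 3 538 + 5 492 = 13 797
15–64: 6 015 + 5 663 + 6 461 + 6 084 + 7 403 + 7 324 + 6 388 + 6 282 + 6 982 + 6 670 = 65 272
65+: 2 523 + 5 430 = 7 953
Old-age dependency ratio = 7 953 / 65 272 × 100 = 12.2
Total dependency ratio = (13 797 + 7 953) / 65 272 × 100 = 21 750 / 65 272 × 100 = 33.3

Old-age dependency ratio: 12.2
Total dependency ratio: 33.3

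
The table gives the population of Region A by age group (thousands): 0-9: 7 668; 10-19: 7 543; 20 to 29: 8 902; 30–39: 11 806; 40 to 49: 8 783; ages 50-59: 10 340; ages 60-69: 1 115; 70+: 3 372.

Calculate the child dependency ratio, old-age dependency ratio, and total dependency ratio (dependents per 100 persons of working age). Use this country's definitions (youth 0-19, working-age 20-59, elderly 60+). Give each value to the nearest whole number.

0–19: 7 668 + 7 543 = 15 211
20–59: 8 902 + 11 806 + 8 783 + 10 340 = 39 831
60+: 1 115 + 3 372 = 4 487
Youth dependency ratio = 15 211 / 39 831 × 100 = 38
Old-age dependency ratio = 4 487 / 39 831 × 100 = 11
Total dependency ratio = (15 211 + 4 487) / 39 831 × 100 = 19 698 / 39 831 × 100 = 49

Youth dependency ratio: 38
Old-age dependency ratio: 11
Total dependency ratio: 49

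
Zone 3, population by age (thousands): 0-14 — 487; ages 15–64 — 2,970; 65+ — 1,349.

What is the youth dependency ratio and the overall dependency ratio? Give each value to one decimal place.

Youth dependency ratio = 487 / 2,970 × 100 = 16.4
Total dependency ratio = (487 + 1,349) / 2,970 × 100 = 1,836 / 2,970 × 100 = 61.8

Youth dependency ratio: 16.4
Total dependency ratio: 61.8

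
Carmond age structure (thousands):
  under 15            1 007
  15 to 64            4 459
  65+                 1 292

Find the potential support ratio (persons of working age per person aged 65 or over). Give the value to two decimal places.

Potential support ratio = 4 459 / 1 292 = 3.45

Potential support ratio: 3.45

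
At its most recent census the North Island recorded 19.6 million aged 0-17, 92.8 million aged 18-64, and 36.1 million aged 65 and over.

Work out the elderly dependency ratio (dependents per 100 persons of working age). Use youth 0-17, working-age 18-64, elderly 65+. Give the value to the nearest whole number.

Old-age dependency ratio = 36.1 / 92.8 × 100 = 39

Old-age dependency ratio: 39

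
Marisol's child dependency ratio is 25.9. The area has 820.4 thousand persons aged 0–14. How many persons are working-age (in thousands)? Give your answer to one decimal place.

Working-age: 3167.6

Youth dependency ratio = youth / working-age × 100
25.9 = 820.4 / W × 100
⇒ 3167.6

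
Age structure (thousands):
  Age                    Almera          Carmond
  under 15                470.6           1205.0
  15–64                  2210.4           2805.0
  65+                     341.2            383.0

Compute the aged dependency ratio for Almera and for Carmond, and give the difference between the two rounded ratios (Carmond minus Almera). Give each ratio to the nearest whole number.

Almera: 15
Carmond: 14
Difference: -1

Almera: 341.2 / 2210.4 × 100 = 15
Carmond: 383.0 / 2805.0 × 100 = 14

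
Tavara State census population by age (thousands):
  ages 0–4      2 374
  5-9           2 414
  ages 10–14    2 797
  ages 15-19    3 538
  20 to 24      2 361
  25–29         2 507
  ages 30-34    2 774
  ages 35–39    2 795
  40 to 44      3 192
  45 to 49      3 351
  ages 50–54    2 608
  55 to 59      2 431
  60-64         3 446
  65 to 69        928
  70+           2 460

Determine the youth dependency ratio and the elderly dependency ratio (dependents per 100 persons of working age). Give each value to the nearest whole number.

Youth dependency ratio: 26
Old-age dependency ratio: 12

0–14: 2 374 + 2 414 + 2 797 = 7 585
15–64: 3 538 + 2 361 + 2 507 + 2 774 + 2 795 + 3 192 + 3 351 + 2 608 + 2 431 + 3 446 = 29 003
65+: 928 + 2 460 = 3 388
Youth dependency ratio = 7 585 / 29 003 × 100 = 26
Old-age dependency ratio = 3 388 / 29 003 × 100 = 12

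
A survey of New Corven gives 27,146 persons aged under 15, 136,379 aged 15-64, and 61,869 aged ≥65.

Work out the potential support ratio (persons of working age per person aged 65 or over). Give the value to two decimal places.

Potential support ratio = 136,379 / 61,869 = 2.20

Potential support ratio: 2.20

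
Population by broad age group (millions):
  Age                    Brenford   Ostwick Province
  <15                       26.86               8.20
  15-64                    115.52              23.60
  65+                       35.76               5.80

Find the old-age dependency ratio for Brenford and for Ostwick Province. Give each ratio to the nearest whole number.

Brenford: 35.76 / 115.52 × 100 = 31
Ostwick Province: 5.80 / 23.60 × 100 = 25

Brenford: 31
Ostwick Province: 25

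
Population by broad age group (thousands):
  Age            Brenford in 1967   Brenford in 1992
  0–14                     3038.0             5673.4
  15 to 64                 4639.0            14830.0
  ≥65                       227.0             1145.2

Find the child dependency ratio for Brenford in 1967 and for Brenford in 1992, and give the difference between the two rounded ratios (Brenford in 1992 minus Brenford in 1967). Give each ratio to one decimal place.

Brenford in 1967: 3038.0 / 4639.0 × 100 = 65.5
Brenford in 1992: 5673.4 / 14830.0 × 100 = 38.3

Brenford in 1967: 65.5
Brenford in 1992: 38.3
Difference: -27.2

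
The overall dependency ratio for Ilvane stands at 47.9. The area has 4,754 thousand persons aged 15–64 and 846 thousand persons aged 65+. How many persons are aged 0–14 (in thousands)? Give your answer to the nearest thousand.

Aged 0–14: 1,431

Total dependency ratio = (youth + elderly) / working-age × 100
47.9 = (Y + 846) / 4,754 × 100
⇒ 1,431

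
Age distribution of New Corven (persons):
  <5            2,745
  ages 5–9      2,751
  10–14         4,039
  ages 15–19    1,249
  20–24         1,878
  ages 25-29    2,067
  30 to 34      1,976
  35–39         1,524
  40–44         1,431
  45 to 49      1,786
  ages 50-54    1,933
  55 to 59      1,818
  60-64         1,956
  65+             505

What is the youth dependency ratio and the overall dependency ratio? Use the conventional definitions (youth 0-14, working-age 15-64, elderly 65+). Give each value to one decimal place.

Youth dependency ratio: 54.1
Total dependency ratio: 57.0

0–14: 2,745 + 2,751 + 4,039 = 9,535
15–64: 1,249 + 1,878 + 2,067 + 1,976 + 1,524 + 1,431 + 1,786 + 1,933 + 1,818 + 1,956 = 17,618
65+: 505
Youth dependency ratio = 9,535 / 17,618 × 100 = 54.1
Total dependency ratio = (9,535 + 505) / 17,618 × 100 = 10,040 / 17,618 × 100 = 57.0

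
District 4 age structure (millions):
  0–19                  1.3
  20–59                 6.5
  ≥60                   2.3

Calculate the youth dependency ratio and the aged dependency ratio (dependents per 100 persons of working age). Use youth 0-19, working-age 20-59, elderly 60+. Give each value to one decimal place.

Youth dependency ratio = 1.3 / 6.5 × 100 = 20.0
Old-age dependency ratio = 2.3 / 6.5 × 100 = 35.4

Youth dependency ratio: 20.0
Old-age dependency ratio: 35.4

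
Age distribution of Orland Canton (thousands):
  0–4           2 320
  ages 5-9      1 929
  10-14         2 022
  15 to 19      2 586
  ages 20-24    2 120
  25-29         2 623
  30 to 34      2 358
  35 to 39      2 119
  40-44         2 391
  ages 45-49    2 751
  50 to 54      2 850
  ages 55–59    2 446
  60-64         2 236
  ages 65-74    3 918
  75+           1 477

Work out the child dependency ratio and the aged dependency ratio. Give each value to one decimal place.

Youth dependency ratio: 25.6
Old-age dependency ratio: 22.0

0–14: 2 320 + 1 929 + 2 022 = 6 271
15–64: 2 586 + 2 120 + 2 623 + 2 358 + 2 119 + 2 391 + 2 751 + 2 850 + 2 446 + 2 236 = 24 480
65+: 3 918 + 1 477 = 5 395
Youth dependency ratio = 6 271 / 24 480 × 100 = 25.6
Old-age dependency ratio = 5 395 / 24 480 × 100 = 22.0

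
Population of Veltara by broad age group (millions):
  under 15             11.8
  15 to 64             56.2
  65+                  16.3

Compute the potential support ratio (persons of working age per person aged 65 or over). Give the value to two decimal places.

Potential support ratio = 56.2 / 16.3 = 3.45

Potential support ratio: 3.45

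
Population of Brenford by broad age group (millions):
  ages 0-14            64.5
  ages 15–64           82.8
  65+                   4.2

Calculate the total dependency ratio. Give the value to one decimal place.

Total dependency ratio = (64.5 + 4.2) / 82.8 × 100 = 68.7 / 82.8 × 100 = 83.0

Total dependency ratio: 83.0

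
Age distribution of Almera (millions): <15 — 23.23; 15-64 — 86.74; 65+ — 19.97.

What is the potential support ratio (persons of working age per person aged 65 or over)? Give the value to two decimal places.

Potential support ratio = 86.74 / 19.97 = 4.34

Potential support ratio: 4.34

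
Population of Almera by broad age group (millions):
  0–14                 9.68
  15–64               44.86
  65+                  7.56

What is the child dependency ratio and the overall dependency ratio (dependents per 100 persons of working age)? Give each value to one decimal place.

Youth dependency ratio = 9.68 / 44.86 × 100 = 21.6
Total dependency ratio = (9.68 + 7.56) / 44.86 × 100 = 17.24 / 44.86 × 100 = 38.4

Youth dependency ratio: 21.6
Total dependency ratio: 38.4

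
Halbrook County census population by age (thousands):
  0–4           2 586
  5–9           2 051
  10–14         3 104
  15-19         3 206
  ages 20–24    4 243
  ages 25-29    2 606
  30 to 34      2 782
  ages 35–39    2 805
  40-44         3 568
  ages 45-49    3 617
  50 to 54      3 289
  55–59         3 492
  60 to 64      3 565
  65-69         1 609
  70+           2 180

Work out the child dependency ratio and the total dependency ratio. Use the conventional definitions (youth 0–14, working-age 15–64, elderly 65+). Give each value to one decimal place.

0–14: 2 586 + 2 051 + 3 104 = 7 741
15–64: 3 206 + 4 243 + 2 606 + 2 782 + 2 805 + 3 568 + 3 617 + 3 289 + 3 492 + 3 565 = 33 173
65+: 1 609 + 2 180 = 3 789
Youth dependency ratio = 7 741 / 33 173 × 100 = 23.3
Total dependency ratio = (7 741 + 3 789) / 33 173 × 100 = 11 530 / 33 173 × 100 = 34.8

Youth dependency ratio: 23.3
Total dependency ratio: 34.8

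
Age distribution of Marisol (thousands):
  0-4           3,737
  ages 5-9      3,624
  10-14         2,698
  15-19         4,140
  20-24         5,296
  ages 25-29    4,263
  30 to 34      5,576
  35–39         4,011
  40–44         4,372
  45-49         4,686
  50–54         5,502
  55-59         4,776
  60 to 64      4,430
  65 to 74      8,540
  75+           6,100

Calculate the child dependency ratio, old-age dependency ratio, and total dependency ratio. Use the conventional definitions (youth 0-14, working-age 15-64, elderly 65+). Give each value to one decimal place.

Youth dependency ratio: 21.4
Old-age dependency ratio: 31.1
Total dependency ratio: 52.5

0–14: 3,737 + 3,624 + 2,698 = 10,059
15–64: 4,140 + 5,296 + 4,263 + 5,576 + 4,011 + 4,372 + 4,686 + 5,502 + 4,776 + 4,430 = 47,052
65+: 8,540 + 6,100 = 14,640
Youth dependency ratio = 10,059 / 47,052 × 100 = 21.4
Old-age dependency ratio = 14,640 / 47,052 × 100 = 31.1
Total dependency ratio = (10,059 + 14,640) / 47,052 × 100 = 24,699 / 47,052 × 100 = 52.5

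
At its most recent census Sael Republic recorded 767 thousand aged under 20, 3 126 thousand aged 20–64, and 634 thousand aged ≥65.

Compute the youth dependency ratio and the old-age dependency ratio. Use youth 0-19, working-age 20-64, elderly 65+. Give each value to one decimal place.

Youth dependency ratio = 767 / 3 126 × 100 = 24.5
Old-age dependency ratio = 634 / 3 126 × 100 = 20.3

Youth dependency ratio: 24.5
Old-age dependency ratio: 20.3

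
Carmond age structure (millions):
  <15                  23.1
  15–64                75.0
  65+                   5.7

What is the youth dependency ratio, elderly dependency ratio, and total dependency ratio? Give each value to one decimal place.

Youth dependency ratio = 23.1 / 75.0 × 100 = 30.8
Old-age dependency ratio = 5.7 / 75.0 × 100 = 7.6
Total dependency ratio = (23.1 + 5.7) / 75.0 × 100 = 28.8 / 75.0 × 100 = 38.4

Youth dependency ratio: 30.8
Old-age dependency ratio: 7.6
Total dependency ratio: 38.4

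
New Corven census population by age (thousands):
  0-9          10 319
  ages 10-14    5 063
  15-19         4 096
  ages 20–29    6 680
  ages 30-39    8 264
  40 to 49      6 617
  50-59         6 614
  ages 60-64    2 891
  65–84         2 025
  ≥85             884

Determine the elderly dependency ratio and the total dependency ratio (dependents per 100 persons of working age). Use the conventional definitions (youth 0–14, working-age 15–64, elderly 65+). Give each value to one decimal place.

0–14: 10 319 + 5 063 = 15 382
15–64: 4 096 + 6 680 + 8 264 + 6 617 + 6 614 + 2 891 = 35 162
65+: 2 025 + 884 = 2 909
Old-age dependency ratio = 2 909 / 35 162 × 100 = 8.3
Total dependency ratio = (15 382 + 2 909) / 35 162 × 100 = 18 291 / 35 162 × 100 = 52.0

Old-age dependency ratio: 8.3
Total dependency ratio: 52.0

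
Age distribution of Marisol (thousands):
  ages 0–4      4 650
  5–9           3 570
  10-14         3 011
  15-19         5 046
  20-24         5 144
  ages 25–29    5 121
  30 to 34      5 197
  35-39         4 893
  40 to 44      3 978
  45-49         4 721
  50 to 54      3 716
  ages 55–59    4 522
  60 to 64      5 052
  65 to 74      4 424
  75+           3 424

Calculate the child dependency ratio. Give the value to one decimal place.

0–14: 4 650 + 3 570 + 3 011 = 11 231
15–64: 5 046 + 5 144 + 5 121 + 5 197 + 4 893 + 3 978 + 4 721 + 3 716 + 4 522 + 5 052 = 47 390
65+: 4 424 + 3 424 = 7 848
Youth dependency ratio = 11 231 / 47 390 × 100 = 23.7

Youth dependency ratio: 23.7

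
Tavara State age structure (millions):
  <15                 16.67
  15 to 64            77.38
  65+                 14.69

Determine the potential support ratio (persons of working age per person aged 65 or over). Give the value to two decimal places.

Potential support ratio = 77.38 / 14.69 = 5.27

Potential support ratio: 5.27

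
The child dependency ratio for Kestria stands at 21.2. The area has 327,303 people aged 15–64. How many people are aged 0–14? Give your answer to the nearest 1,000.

Aged 0–14: 69,000

Youth dependency ratio = youth / working-age × 100
21.2 = Y / 327,303 × 100
⇒ 69,000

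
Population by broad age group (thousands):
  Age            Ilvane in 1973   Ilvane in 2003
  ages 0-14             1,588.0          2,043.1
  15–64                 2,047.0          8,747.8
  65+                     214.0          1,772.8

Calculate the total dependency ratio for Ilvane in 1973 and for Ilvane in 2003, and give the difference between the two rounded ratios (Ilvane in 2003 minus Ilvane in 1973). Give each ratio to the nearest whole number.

Ilvane in 1973: 88
Ilvane in 2003: 44
Difference: -44

Ilvane in 1973: (1,588.0 + 214.0) / 2,047.0 × 100 = 1,802.0 / 2,047.0 × 100 = 88
Ilvane in 2003: (2,043.1 + 1,772.8) / 8,747.8 × 100 = 3,815.9 / 8,747.8 × 100 = 44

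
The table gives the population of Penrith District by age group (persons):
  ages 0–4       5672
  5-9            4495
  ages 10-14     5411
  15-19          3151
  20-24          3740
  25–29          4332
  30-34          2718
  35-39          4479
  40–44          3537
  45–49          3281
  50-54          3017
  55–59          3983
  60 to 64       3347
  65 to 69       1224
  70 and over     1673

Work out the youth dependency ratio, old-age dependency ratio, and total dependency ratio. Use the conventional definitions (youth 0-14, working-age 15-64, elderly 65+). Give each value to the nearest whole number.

0–14: 5672 + 4495 + 5411 = 15578
15–64: 3151 + 3740 + 4332 + 2718 + 4479 + 3537 + 3281 + 3017 + 3983 + 3347 = 35585
65+: 1224 + 1673 = 2897
Youth dependency ratio = 15578 / 35585 × 100 = 44
Old-age dependency ratio = 2897 / 35585 × 100 = 8
Total dependency ratio = (15578 + 2897) / 35585 × 100 = 18475 / 35585 × 100 = 52

Youth dependency ratio: 44
Old-age dependency ratio: 8
Total dependency ratio: 52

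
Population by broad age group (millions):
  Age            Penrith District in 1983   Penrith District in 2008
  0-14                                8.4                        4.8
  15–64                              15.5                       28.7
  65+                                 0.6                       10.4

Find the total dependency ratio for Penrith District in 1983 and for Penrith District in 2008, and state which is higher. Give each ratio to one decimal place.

Penrith District in 1983: (8.4 + 0.6) / 15.5 × 100 = 9.0 / 15.5 × 100 = 58.1
Penrith District in 2008: (4.8 + 10.4) / 28.7 × 100 = 15.2 / 28.7 × 100 = 53.0

Penrith District in 1983: 58.1
Penrith District in 2008: 53.0
Higher: Penrith District in 1983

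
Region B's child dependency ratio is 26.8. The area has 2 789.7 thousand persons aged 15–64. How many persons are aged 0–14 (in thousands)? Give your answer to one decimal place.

Aged 0–14: 747.6

Youth dependency ratio = youth / working-age × 100
26.8 = Y / 2 789.7 × 100
⇒ 747.6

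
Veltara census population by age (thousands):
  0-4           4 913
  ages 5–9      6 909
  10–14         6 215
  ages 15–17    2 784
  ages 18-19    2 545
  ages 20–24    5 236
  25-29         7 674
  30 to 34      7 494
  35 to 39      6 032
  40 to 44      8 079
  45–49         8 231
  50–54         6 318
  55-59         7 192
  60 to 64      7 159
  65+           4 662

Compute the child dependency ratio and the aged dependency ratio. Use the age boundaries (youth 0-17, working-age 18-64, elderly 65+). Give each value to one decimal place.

Youth dependency ratio: 31.6
Old-age dependency ratio: 7.1

0–17: 4 913 + 6 909 + 6 215 + 2 784 = 20 821
18–64: 2 545 + 5 236 + 7 674 + 7 494 + 6 032 + 8 079 + 8 231 + 6 318 + 7 192 + 7 159 = 65 960
65+: 4 662
Youth dependency ratio = 20 821 / 65 960 × 100 = 31.6
Old-age dependency ratio = 4 662 / 65 960 × 100 = 7.1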